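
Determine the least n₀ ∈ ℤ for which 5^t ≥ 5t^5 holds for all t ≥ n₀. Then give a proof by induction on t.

n₀ = 8

At t = 7: 78125 < 84035, so the inequality fails and n₀ ≥ 8. We prove 5^t ≥ 5t^5 for all t ≥ 8.
When t = 8: 5^t = 390625 and 5t^5 = 163840, so 390625 ≥ 163840.
Suppose the result is true for t = k, so 5^k ≥ 5k^5.
Then 5^(k + 1) = 5·(5^k) ≥ 5·(5k^5).
Also, for k ≥ 8 we have 5·(5k^5) ≥ 5(k+1)^5, since 5 ≥ (1 + 1/k)^5 for all k ≥ 8.
Combining, 5^(k + 1) ≥ 5(k+1)^5.
By the principle of mathematical induction, the result holds for all t ≥ 8.
Hence the smallest such n₀ is 8.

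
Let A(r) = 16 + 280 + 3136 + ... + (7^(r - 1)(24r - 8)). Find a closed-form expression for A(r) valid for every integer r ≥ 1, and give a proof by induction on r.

We claim A(r) = 2·7^r(2r - 1) + 2 for all r ≥ 1.
Base step (r = 1): A(1) = 16, and the closed form gives 16. They agree.
Inductive step: assume the claim holds for r = p, so A(p) = 2·7^p(2p - 1) + 2.
Then A(p+1) = A(p) + (7^p(24p + 16)) = (2·7^p(2p - 1) + 2) + (7^p(24p + 16)).
Simplifying, A(p+1) = 28·7^p·p + 14·7^p + 2 = 2·7^(p+1)(2(p+1) - 1) + 2,
which is the closed form with r = p+1.
By induction, the statement is established for all r ≥ 1.

A(r) = 2·7^r(2r - 1) + 2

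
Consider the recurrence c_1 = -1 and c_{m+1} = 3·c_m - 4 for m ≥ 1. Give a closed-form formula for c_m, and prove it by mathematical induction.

Computing the first terms: c_1 = -1, c_2 = -7, c_3 = -25. This suggests c_m = -3^m + 2.
Base case (m = 1): the formula gives -1 = -1 = c_1.
Inductive step: suppose the statement holds for some p ≥ 1, so c_p = -3^p + 2.
Then c_{p+1} = 3·c_p - 4 = 3·(-3^p + 2) - 4 = -3^(p + 1) + 2,
which is the claimed formula at m = p+1.
Hence, by induction on m, the claim holds for every m ≥ 1.

c_m = -3^m + 2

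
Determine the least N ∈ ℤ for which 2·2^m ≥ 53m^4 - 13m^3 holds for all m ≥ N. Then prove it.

At m = 22: 8388608 < 12277144, so the inequality fails and N ≥ 23. We prove 2·2^m ≥ 53m^4 - 13m^3 for all m ≥ 23.
When m = 23: 2·2^m = 16777216 and 53m^4 - 13m^3 = 14673402, so 16777216 ≥ 14673402.
Suppose the result is true for m = p, so 2·2^p ≥ 53p^4 - 13p^3.
Then 2·2^(p + 1) = 2·(2·2^p) ≥ 2·(53p^4 - 13p^3).
Also, for p ≥ 23 we have 2·(53p^4 - 13p^3) ≥ 53(p+1)^4 - 13(p+1)^3, since 2·(53p^4 - 13p^3) − (53(p+1)^4 - 13(p+1)^3) = 53p^4 - 225p^3 - 279p^2 - 173p - 40, which is nonnegative for all p ≥ 23.
Combining, 2·2^(p + 1) ≥ 53(p+1)^4 - 13(p+1)^3.
By the principle of mathematical induction, the result holds for all m ≥ 23.
Hence the smallest such N is 23.

N = 23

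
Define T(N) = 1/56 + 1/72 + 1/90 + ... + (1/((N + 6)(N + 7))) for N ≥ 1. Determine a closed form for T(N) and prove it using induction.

T(N) = N/(7(N + 7))

We claim T(N) = N/(7(N + 7)) for all N ≥ 1.
Base case (N = 1): T(1) = 1/56, and the closed form gives 1/56. They agree.
Suppose the result is true for N = r, so T(r) = r/(7(r + 7)).
Then T(r+1) = T(r) + (1/((r + 7)(r + 8))) = (r/(7(r + 7))) + (1/((r + 7)(r + 8))).
Simplifying, T(r+1) = (r + 1)/(7(r + 8)) = (r+1)/(7((r+1) + 7)),
which is the closed form with N = r+1.
By the principle of mathematical induction, the result holds for all N ≥ 1.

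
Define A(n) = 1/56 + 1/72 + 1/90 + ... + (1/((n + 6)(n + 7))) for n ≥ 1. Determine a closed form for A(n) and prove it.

A(n) = n/(7(n + 7))

We claim A(n) = n/(7(n + 7)) for all n ≥ 1.
When n = 1: A(1) = 1/56, and the closed form gives 1/56. They agree.
Inductive step: assume the claim holds for n = j, so A(j) = j/(7(j + 7)).
Then A(j+1) = A(j) + (1/((j + 7)(j + 8))) = (j/(7(j + 7))) + (1/((j + 7)(j + 8))).
Simplifying, A(j+1) = (j + 1)/(7(j + 8)) = (j+1)/(7((j+1) + 7)),
which is the closed form with n = j+1.
By induction, the statement is established for all n ≥ 1.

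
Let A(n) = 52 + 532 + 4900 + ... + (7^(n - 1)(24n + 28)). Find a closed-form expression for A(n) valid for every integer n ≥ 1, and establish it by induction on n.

A(n) = 4·7^n(n + 1) - 4

We claim A(n) = 4·7^n(n + 1) - 4 for all n ≥ 1.
For the base case n = 1: A(1) = 52, and the closed form gives 52. They agree.
Inductive step: assume the claim holds for n = p, so A(p) = 4·7^p(p + 1) - 4.
Then A(p+1) = A(p) + (7^p(24p + 52)) = (4·7^p(p + 1) - 4) + (7^p(24p + 52)).
Simplifying, A(p+1) = 28·7^p·p + 56·7^p - 4 = 4·7^(p+1)((p+1) + 1) - 4,
which is the closed form with n = p+1.
This completes the induction.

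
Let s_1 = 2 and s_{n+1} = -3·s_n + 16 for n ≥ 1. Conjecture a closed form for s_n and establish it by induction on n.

Computing the first terms: s_1 = 2, s_2 = 10, s_3 = -14. This suggests s_n = -2(-3)^(n - 1) + 4.
For the base case n = 1: the formula gives 2 = 2 = s_1.
Suppose the result is true for n = j, so s_j = -2(-3)^(j - 1) + 4.
Then s_{j+1} = -3·s_j + 16 = -3·(-2(-3)^(j - 1) + 4) + 16 = -2(-3)^j + 4 = -2(-3)^((j+1) - 1) + 4,
which is the claimed formula at n = j+1.
By the principle of mathematical induction, the result holds for all n ≥ 1.

s_n = -2(-3)^(n - 1) + 4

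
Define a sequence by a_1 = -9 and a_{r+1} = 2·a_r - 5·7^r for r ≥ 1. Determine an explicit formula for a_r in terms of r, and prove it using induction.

a_r = -2^r - 7^r

Computing the first terms: a_1 = -9, a_2 = -53, a_3 = -351. This suggests a_r = -2^r - 7^r.
Base step (r = 1): the formula gives -9 = -9 = a_1.
Inductive step: assume the claim holds for r = j, so a_j = -2^j - 7^j.
Then a_{j+1} = 2·a_j - 5·7^j = 2·(-2^j - 7^j) - 5·7^j = -2^(j + 1) - 7^(j + 1),
which is the claimed formula at r = j+1.
By induction, the statement is established for all r ≥ 1.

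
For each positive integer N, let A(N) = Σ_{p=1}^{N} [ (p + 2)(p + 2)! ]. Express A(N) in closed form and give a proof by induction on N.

We claim A(N) = (N + 3)! - 6 for all N ≥ 1.
Base case (N = 1): A(1) = 18, and the closed form gives 18. They agree.
Inductive step: assume the claim holds for N = p, so A(p) = (p + 3)! - 6.
Then A(p+1) = A(p) + ((p + 3)(p + 3)!) = ((p + 3)! - 6) + ((p + 3)(p + 3)!).
Simplifying, A(p+1) = ((p+1) + 3)! - 6,
which is the closed form with N = p+1.
Hence, by induction on N, the claim holds for every N ≥ 1.

A(N) = (N + 3)! - 6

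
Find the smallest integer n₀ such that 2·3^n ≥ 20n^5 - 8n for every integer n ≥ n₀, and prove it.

n₀ = 15

At n = 14: 9565938 < 10756368, so the inequality fails and n₀ ≥ 15. We prove 2·3^n ≥ 20n^5 - 8n for all n ≥ 15.
Base step (n = 15): 2·3^n = 28697814 and 20n^5 - 8n = 15187380, so 28697814 ≥ 15187380.
For the inductive step, assume it holds for an arbitrary k ≥ 15, so 2·3^k ≥ 20k^5 - 8k.
Then 2·3^(k + 1) = 3·(2·3^k) ≥ 3·(20k^5 - 8k).
Also, for k ≥ 15 we have 3·(20k^5 - 8k) ≥ 20(k+1)^5 - 8(k+1), since 3·(20k^5 - 8k) − (20(k+1)^5 - 8(k+1)) = 40k^5 - 100k^4 - 200k^3 - 200k^2 - 116k - 12, which is nonnegative for all k ≥ 15.
Combining, 2·3^(k + 1) ≥ 20(k+1)^5 - 8(k+1).
Hence, by induction on n, the claim holds for every n ≥ 15.
Hence the smallest such n₀ is 15.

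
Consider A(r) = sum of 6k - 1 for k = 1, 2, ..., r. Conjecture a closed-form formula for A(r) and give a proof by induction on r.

We claim A(r) = r(3r + 2) for all r ≥ 1.
Base step (r = 1): A(1) = 5, and the closed form gives 5. They agree.
Inductive step: assume the claim holds for r = k, so A(k) = k(3k + 2).
Then A(k+1) = A(k) + (6k + 5) = (k(3k + 2)) + (6k + 5).
Simplifying, A(k+1) = (k + 1)(3k + 5) = (k+1)(3(k+1) + 2),
which is the closed form with r = k+1.
By the principle of mathematical induction, the result holds for all r ≥ 1.

A(r) = r(3r + 2)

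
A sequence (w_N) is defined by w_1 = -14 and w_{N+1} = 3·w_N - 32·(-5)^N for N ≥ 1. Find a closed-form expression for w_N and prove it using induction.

w_N = 4(-5)^N + 2·3^N

Computing the first terms: w_1 = -14, w_2 = 118, w_3 = -446. This suggests w_N = 4(-5)^N + 2·3^N.
When N = 1: the formula gives -14 = -14 = w_1.
Suppose the result is true for N = k, so w_k = 4(-5)^k + 2·3^k.
Then w_{k+1} = 3·w_k - 32·(-5)^k = 3·(4(-5)^k + 2·3^k) - 32·(-5)^k = 4(-5)^(k + 1) + 2·3^(k + 1),
which is the claimed formula at N = k+1.
By induction, the statement is established for all N ≥ 1.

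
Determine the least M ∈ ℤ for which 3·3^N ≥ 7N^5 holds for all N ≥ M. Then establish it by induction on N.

At N = 12: 1594323 < 1741824, so the inequality fails and M ≥ 13. We prove 3·3^N ≥ 7N^5 for all N ≥ 13.
Base step (N = 13): 3·3^N = 4782969 and 7N^5 = 2599051, so 4782969 ≥ 2599051.
Suppose the result is true for N = k, so 3·3^k ≥ 7k^5.
Then 3·3^(k + 1) = 3·(3·3^k) ≥ 3·(7k^5).
Also, for k ≥ 13 we have 3·(7k^5) ≥ 7(k+1)^5, since 3 ≥ (1 + 1/k)^5 for all k ≥ 13.
Combining, 3·3^(k + 1) ≥ 7(k+1)^5.
Hence, by induction on N, the claim holds for every N ≥ 13.
Hence the smallest such M is 13.

M = 13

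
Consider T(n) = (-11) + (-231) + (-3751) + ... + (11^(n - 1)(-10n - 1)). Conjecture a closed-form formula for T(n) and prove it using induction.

T(n) = -11^n·n

We claim T(n) = -11^n·n for all n ≥ 1.
Base step (n = 1): T(1) = -11, and the closed form gives -11. They agree.
For the inductive step, assume it holds for an arbitrary r ≥ 1, so T(r) = -11^r·r.
Then T(r+1) = T(r) + (11^r(-10r - 11)) = (-11^r·r) + (11^r(-10r - 11)).
Simplifying, T(r+1) = 11^(r + 1)(-r - 1) = -11^(r+1)·(r+1),
which is the closed form with n = r+1.
By induction, the statement is established for all n ≥ 1.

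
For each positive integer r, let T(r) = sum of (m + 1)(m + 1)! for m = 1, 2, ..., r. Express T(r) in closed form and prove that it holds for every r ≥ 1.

T(r) = (r + 2)! - 2

We claim T(r) = (r + 2)! - 2 for all r ≥ 1.
Base step (r = 1): T(1) = 4, and the closed form gives 4. They agree.
Suppose the result is true for r = m, so T(m) = (m + 2)! - 2.
Then T(m+1) = T(m) + ((m + 2)(m + 2)!) = ((m + 2)! - 2) + ((m + 2)(m + 2)!).
Simplifying, T(m+1) = ((m+1) + 2)! - 2,
which is the closed form with r = m+1.
By the principle of mathematical induction, the result holds for all r ≥ 1.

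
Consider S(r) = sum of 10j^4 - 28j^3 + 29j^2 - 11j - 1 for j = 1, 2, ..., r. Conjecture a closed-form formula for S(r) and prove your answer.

We claim S(r) = r(2r^4 - 2r^3 - r^2 + 2r - 2) for all r ≥ 1.
Base case (r = 1): S(1) = -1, and the closed form gives -1. They agree.
Inductive step: suppose the statement holds for some j ≥ 1, so S(j) = j(2j^4 - 2j^3 - j^2 + 2j - 2).
Then S(j+1) = S(j) + (10j^4 + 12j^3 + 5j^2 + 3j - 1) = (j(2j^4 - 2j^3 - j^2 + 2j - 2)) + (10j^4 + 12j^3 + 5j^2 + 3j - 1).
Simplifying, S(j+1) = (j + 1)(2j^4 + 6j^3 + 5j^2 + 2j - 1) = (j+1)(2(j+1)^4 - 2(j+1)^3 - (j+1)^2 + 2(j+1) - 2),
which is the closed form with r = j+1.
This completes the induction.

S(r) = r(2r^4 - 2r^3 - r^2 + 2r - 2)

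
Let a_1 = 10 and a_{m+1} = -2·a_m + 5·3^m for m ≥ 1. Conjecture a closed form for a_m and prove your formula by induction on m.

Computing the first terms: a_1 = 10, a_2 = -5, a_3 = 55. This suggests a_m = 7(-2)^(m - 1) + 3^m.
For the base case m = 1: the formula gives 10 = 10 = a_1.
Inductive step: assume the claim holds for m = r, so a_r = 7(-2)^(r - 1) + 3^r.
Then a_{r+1} = -2·a_r + 5·3^r = -2·(7(-2)^(r - 1) + 3^r) + 5·3^r = 7(-2)^r + 3^(r + 1) = 7(-2)^((r+1) - 1) + 3^(r+1),
which is the claimed formula at m = r+1.
By induction, the statement is established for all m ≥ 1.

a_m = 7(-2)^(m - 1) + 3^m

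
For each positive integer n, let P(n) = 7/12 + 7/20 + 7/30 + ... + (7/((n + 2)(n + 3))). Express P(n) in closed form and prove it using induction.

We claim P(n) = 7n/(3(n + 3)) for all n ≥ 1.
For the base case n = 1: P(1) = 7/12, and the closed form gives 7/12. They agree.
Suppose the result is true for n = p, so P(p) = 7p/(3(p + 3)).
Then P(p+1) = P(p) + (7/((p + 3)(p + 4))) = (7p/(3(p + 3))) + (7/((p + 3)(p + 4))).
Simplifying, P(p+1) = 7(p + 1)/(3(p + 4)) = 7(p+1)/(3((p+1) + 3)),
which is the closed form with n = p+1.
By induction, the statement is established for all n ≥ 1.

P(n) = 7n/(3(n + 3))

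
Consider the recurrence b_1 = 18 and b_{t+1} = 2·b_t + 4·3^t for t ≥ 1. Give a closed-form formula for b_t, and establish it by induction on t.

Computing the first terms: b_1 = 18, b_2 = 48, b_3 = 132. This suggests b_t = 3·2^t + 4·3^t.
Base case (t = 1): the formula gives 18 = 18 = b_1.
For the inductive step, assume it holds for an arbitrary k ≥ 1, so b_k = 3·2^k + 4·3^k.
Then b_{k+1} = 2·b_k + 4·3^k = 2·(3·2^k + 4·3^k) + 4·3^k = 3·2^(k + 1) + 4·3^(k + 1),
which is the claimed formula at t = k+1.
By the principle of mathematical induction, the result holds for all t ≥ 1.

b_t = 3·2^t + 4·3^t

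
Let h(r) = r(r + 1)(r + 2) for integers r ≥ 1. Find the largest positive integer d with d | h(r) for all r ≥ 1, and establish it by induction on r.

d = 6

Computing the first values: h(1) = 6 and h(2) = 24; gcd(6, 24) = 6, so d ≤ 6.
We prove 6 | r(r + 1)(r + 2) for all r ≥ 1 by induction on r.
Base case (r = 1): h(1) = 6 = 6·(1), so 6 | h(1).
For the inductive step, assume it holds for an arbitrary k ≥ 1, i.e. 6 | h(k). Then
h(k+1) − h(k) = (k+1)·(k+2)·(k+3) − k·(k+1)·(k+2) = (k+1)·(k+2)·[(k+3) − k] = 3·(k+1)·(k+2). The product of 2 consecutive integers is divisible by (2)! = 2, so h(k+1) − h(k) is divisible by 3·2 = 6. By the inductive hypothesis 6 | h(k), hence 6 | h(k+1).
Hence, by induction on r, the claim holds for every r ≥ 1.
Therefore the largest such d is 6.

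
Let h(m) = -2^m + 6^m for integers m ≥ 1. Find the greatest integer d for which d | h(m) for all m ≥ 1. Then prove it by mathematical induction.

d = 4

Computing the first values: h(1) = 4 and h(2) = 32; gcd(4, 32) = 4, so d ≤ 4.
We prove 4 | -2^m + 6^m for all m ≥ 1 by induction on m.
Base case (m = 1): h(1) = 4 = 4·(1), so 4 | h(1).
Inductive step: assume the claim holds for m = j, i.e. 4 | h(j). Then
6^{j+1} − 2^{j+1} = 6·6^j − 2·2^j = 6·(6^j − 2^j) + (4)·2^j. The first term is divisible by 4 by the inductive hypothesis, and the second term (4)·2^j is divisible by 4 since 4 | 4. Hence 4 | h(j+1).
By induction, the statement is established for all m ≥ 1.
Therefore the largest such d is 4.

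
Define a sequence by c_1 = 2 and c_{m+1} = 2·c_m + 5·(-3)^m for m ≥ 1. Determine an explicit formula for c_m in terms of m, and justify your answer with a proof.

Computing the first terms: c_1 = 2, c_2 = -11, c_3 = 23. This suggests c_m = -(-3)^m - 2^(m - 1).
Base case (m = 1): the formula gives 2 = 2 = c_1.
For the inductive step, assume it holds for an arbitrary p ≥ 1, so c_p = -(-3)^p - 2^(p - 1).
Then c_{p+1} = 2·c_p + 5·(-3)^p = 2·(-(-3)^p - 2^(p - 1)) + 5·(-3)^p = -(-3)^(p + 1) - 2^p = -(-3)^(p+1) - 2^((p+1) - 1),
which is the claimed formula at m = p+1.
This completes the induction.

c_m = -(-3)^m - 2^(m - 1)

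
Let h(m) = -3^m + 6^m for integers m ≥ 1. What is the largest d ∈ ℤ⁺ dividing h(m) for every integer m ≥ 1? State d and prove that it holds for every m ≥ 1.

Computing the first values: h(1) = 3 and h(2) = 27; gcd(3, 27) = 3, so d ≤ 3.
We prove 3 | -3^m + 6^m for all m ≥ 1 by induction on m.
Base step (m = 1): h(1) = 3 = 3·(1), so 3 | h(1).
For the inductive step, assume it holds for an arbitrary p ≥ 1, i.e. 3 | h(p). Then
6^{p+1} − 3^{p+1} = 6·6^p − 3·3^p = 6·(6^p − 3^p) + (3)·3^p. The first term is divisible by 3 by the inductive hypothesis, and the second term (3)·3^p is divisible by 3 since 3 | 3. Hence 3 | h(p+1).
This completes the induction.
Therefore the largest such d is 3.

d = 3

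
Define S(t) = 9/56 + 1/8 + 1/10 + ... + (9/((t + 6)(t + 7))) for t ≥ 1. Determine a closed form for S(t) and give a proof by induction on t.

We claim S(t) = 9t/(7(t + 7)) for all t ≥ 1.
Base step (t = 1): S(1) = 9/56, and the closed form gives 9/56. They agree.
For the inductive step, assume it holds for an arbitrary p ≥ 1, so S(p) = 9p/(7(p + 7)).
Then S(p+1) = S(p) + (9/((p + 7)(p + 8))) = (9p/(7(p + 7))) + (9/((p + 7)(p + 8))).
Simplifying, S(p+1) = 9(p + 1)/(7(p + 8)) = 9(p+1)/(7((p+1) + 7)),
which is the closed form with t = p+1.
By the principle of mathematical induction, the result holds for all t ≥ 1.

S(t) = 9t/(7(t + 7))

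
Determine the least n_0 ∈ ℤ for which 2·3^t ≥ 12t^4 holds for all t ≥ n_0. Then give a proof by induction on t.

At t = 10: 118098 < 120000, so the inequality fails and n_0 ≥ 11. We prove 2·3^t ≥ 12t^4 for all t ≥ 11.
For the base case t = 11: 2·3^t = 354294 and 12t^4 = 175692, so 354294 ≥ 175692.
Inductive step: assume the claim holds for t = k, so 2·3^k ≥ 12k^4.
Then 2·3^(k + 1) = 3·(2·3^k) ≥ 3·(12k^4).
Also, for k ≥ 11 we have 3·(12k^4) ≥ 12(k+1)^4, since 3 ≥ (1 + 1/k)^4 for all k ≥ 11.
Combining, 2·3^(k + 1) ≥ 12(k+1)^4.
By induction, the statement is established for all t ≥ 11.
Hence the smallest such n_0 is 11.

n_0 = 11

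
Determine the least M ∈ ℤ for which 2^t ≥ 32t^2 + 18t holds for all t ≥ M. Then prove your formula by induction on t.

At t = 12: 4096 < 4824, so the inequality fails and M ≥ 13. We prove 2^t ≥ 32t^2 + 18t for all t ≥ 13.
Base step (t = 13): 2^t = 8192 and 32t^2 + 18t = 5642, so 8192 ≥ 5642.
Suppose the result is true for t = j, so 2^j ≥ 32j^2 + 18j.
Then 2^(j + 1) = 2·(2^j) ≥ 2·(32j^2 + 18j).
Also, for j ≥ 13 we have 2·(32j^2 + 18j) ≥ 32(j+1)^2 + 18(j+1), since 2·(32j^2 + 18j) − (32(j+1)^2 + 18(j+1)) = 32j^2 - 46j - 50, which is nonnegative for all j ≥ 13.
Combining, 2^(j + 1) ≥ 32(j+1)^2 + 18(j+1).
By the principle of mathematical induction, the result holds for all t ≥ 13.
Hence the smallest such M is 13.

M = 13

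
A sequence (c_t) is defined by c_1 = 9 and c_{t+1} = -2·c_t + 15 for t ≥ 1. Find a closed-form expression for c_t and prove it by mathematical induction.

c_t = (-2)^(t + 1) + 5

Computing the first terms: c_1 = 9, c_2 = -3, c_3 = 21. This suggests c_t = (-2)^(t + 1) + 5.
Base case (t = 1): the formula gives 9 = 9 = c_1.
For the inductive step, assume it holds for an arbitrary m ≥ 1, so c_m = (-2)^(m + 1) + 5.
Then c_{m+1} = -2·c_m + 15 = -2·((-2)^(m + 1) + 5) + 15 = (-2)^(m + 2) + 5 = (-2)^((m+1) + 1) + 5,
which is the claimed formula at t = m+1.
By induction, the statement is established for all t ≥ 1.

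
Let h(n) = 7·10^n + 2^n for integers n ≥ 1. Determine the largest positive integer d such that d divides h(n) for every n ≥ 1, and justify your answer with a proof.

d = 8

Computing the first values: h(1) = 72 and h(2) = 704; gcd(72, 704) = 8, so d ≤ 8.
We prove 8 | 7·10^n + 2^n for all n ≥ 1 by induction on n.
Base case (n = 1): h(1) = 72 = 8·(9), so 8 | h(1).
Inductive step: suppose the statement holds for some k ≥ 1, i.e. 8 | h(k). Then
h(k+1) − 10·h(k) = (7·10^(k+1) + 2^(k+1)) − 10·(7·10^k + 2^k) = (1)·2^k·(2 − 10) = (-8)·2^k. Since 8 | h(k) by the inductive hypothesis, 8 | 10·h(k); and 8 | -8 since -8 = 8·-1. Therefore 8 | h(k+1).
By induction, the statement is established for all n ≥ 1.
Therefore the largest such d is 8.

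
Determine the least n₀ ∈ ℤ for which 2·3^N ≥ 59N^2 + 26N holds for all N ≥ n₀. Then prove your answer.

n₀ = 7

At N = 6: 1458 < 2280, so the inequality fails and n₀ ≥ 7. We prove 2·3^N ≥ 59N^2 + 26N for all N ≥ 7.
For the base case N = 7: 2·3^N = 4374 and 59N^2 + 26N = 3073, so 4374 ≥ 3073.
Suppose the result is true for N = m, so 2·3^m ≥ 59m^2 + 26m.
Then 2·3^(m + 1) = 3·(2·3^m) ≥ 3·(59m^2 + 26m).
Also, for m ≥ 7 we have 3·(59m^2 + 26m) ≥ 59(m+1)^2 + 26(m+1), since 3·(59m^2 + 26m) − (59(m+1)^2 + 26(m+1)) = 118m^2 - 66m - 85, which is nonnegative for all m ≥ 7.
Combining, 2·3^(m + 1) ≥ 59(m+1)^2 + 26(m+1).
This completes the induction.
Hence the smallest such n₀ is 7.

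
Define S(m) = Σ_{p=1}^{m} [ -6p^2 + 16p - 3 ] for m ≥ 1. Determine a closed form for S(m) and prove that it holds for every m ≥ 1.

S(m) = -m(2m^2 - 5m - 4)

We claim S(m) = -m(2m^2 - 5m - 4) for all m ≥ 1.
For the base case m = 1: S(1) = 7, and the closed form gives 7. They agree.
Inductive step: assume the claim holds for m = p, so S(p) = p(-2p^2 + 5p + 4).
Then S(p+1) = S(p) + (-6p^2 + 4p + 7) = (p(-2p^2 + 5p + 4)) + (-6p^2 + 4p + 7).
Simplifying, S(p+1) = -(p + 1)(2p^2 - p - 7) = -(p+1)(2(p+1)^2 - 5(p+1) - 4),
which is the closed form with m = p+1.
This completes the induction.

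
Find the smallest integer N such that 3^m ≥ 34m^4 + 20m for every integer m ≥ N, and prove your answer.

N = 13

At m = 12: 531441 < 705264, so the inequality fails and N ≥ 13. We prove 3^m ≥ 34m^4 + 20m for all m ≥ 13.
When m = 13: 3^m = 1594323 and 34m^4 + 20m = 971334, so 1594323 ≥ 971334.
For the inductive step, assume it holds for an arbitrary k ≥ 13, so 3^k ≥ 34k^4 + 20k.
Then 3^(k + 1) = 3·(3^k) ≥ 3·(34k^4 + 20k).
Also, for k ≥ 13 we have 3·(34k^4 + 20k) ≥ 34(k+1)^4 + 20(k+1), since 3·(34k^4 + 20k) − (34(k+1)^4 + 20(k+1)) = 68k^4 - 136k^3 - 204k^2 - 96k - 54, which is nonnegative for all k ≥ 13.
Combining, 3^(k + 1) ≥ 34(k+1)^4 + 20(k+1).
By the principle of mathematical induction, the result holds for all m ≥ 13.
Hence the smallest such N is 13.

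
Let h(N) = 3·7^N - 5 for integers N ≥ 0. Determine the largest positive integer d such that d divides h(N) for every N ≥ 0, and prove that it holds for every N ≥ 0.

d = 2

Computing the first values: h(0) = -2 and h(1) = 16; gcd(-2, 16) = 2, so d ≤ 2.
We prove 2 | 3·7^N - 5 for all N ≥ 0 by induction on N.
When N = 0: h(0) = -2 = 2·(-1), so 2 | h(0).
Inductive step: suppose the statement holds for some i ≥ 0, i.e. 2 | h(i). Then
h(i+1) = 3·7^(i+1) - 5 = 7·(3·7^i - 5) + 30 = 7·h(i) + 30. The first term is divisible by 2 by the inductive hypothesis, and 30 is divisible by 2. Hence 2 | h(i+1).
By induction, the statement is established for all N ≥ 0.
Therefore the largest such d is 2.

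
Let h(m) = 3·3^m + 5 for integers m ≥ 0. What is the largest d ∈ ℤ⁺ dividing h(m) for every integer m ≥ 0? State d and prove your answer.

d = 2

Computing the first values: h(0) = 8 and h(1) = 14; gcd(8, 14) = 2, so d ≤ 2.
We prove 2 | 3·3^m + 5 for all m ≥ 0 by induction on m.
When m = 0: h(0) = 8 = 2·(4), so 2 | h(0).
For the inductive step, assume it holds for an arbitrary p ≥ 0, i.e. 2 | h(p). Then
h(p+1) = 3·3^(p+1) + 5 = 3·(3·3^p + 5) - 10 = 3·h(p) - 10. The first term is divisible by 2 by the inductive hypothesis, and -10 is divisible by 2. Hence 2 | h(p+1).
By the principle of mathematical induction, the result holds for all m ≥ 0.
Therefore the largest such d is 2.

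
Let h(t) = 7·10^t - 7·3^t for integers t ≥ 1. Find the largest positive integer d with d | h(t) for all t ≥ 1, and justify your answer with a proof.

Computing the first values: h(1) = 49 and h(2) = 637; gcd(49, 637) = 49, so d ≤ 49.
We prove 49 | 7·10^t - 7·3^t for all t ≥ 1 by induction on t.
Base step (t = 1): h(1) = 49 = 49·(1), so 49 | h(1).
Inductive step: assume the claim holds for t = r, i.e. 49 | h(r). Then
h(r+1) − 10·h(r) = (7·10^(r+1) - 7·3^(r+1)) − 10·(7·10^r - 7·3^r) = (-7)·3^r·(3 − 10) = (49)·3^r. Since 49 | h(r) by the inductive hypothesis, 49 | 10·h(r); and 49 | 49 since 49 = 49·1. Therefore 49 | h(r+1).
This completes the induction.
Therefore the largest such d is 49.

d = 49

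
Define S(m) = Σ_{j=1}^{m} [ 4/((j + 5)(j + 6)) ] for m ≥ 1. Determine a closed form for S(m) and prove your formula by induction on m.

We claim S(m) = 2m/(3(m + 6)) for all m ≥ 1.
When m = 1: S(1) = 2/21, and the closed form gives 2/21. They agree.
For the inductive step, assume it holds for an arbitrary j ≥ 1, so S(j) = 2j/(3(j + 6)).
Then S(j+1) = S(j) + (4/((j + 6)(j + 7))) = (2j/(3(j + 6))) + (4/((j + 6)(j + 7))).
Simplifying, S(j+1) = 2(j + 1)/(3(j + 7)) = 2(j+1)/(3((j+1) + 6)),
which is the closed form with m = j+1.
By the principle of mathematical induction, the result holds for all m ≥ 1.

S(m) = 2m/(3(m + 6))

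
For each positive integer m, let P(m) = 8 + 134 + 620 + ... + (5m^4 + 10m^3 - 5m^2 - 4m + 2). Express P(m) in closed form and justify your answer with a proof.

P(m) = m(m^4 + 5m^3 + 5m^2 - 2m - 1)

We claim P(m) = m(m^4 + 5m^3 + 5m^2 - 2m - 1) for all m ≥ 1.
Base step (m = 1): P(1) = 8, and the closed form gives 8. They agree.
Suppose the result is true for m = k, so P(k) = k(k^4 + 5k^3 + 5k^2 - 2k - 1).
Then P(k+1) = P(k) + (5k^4 + 30k^3 + 55k^2 + 36k + 8) = (k(k^4 + 5k^3 + 5k^2 - 2k - 1)) + (5k^4 + 30k^3 + 55k^2 + 36k + 8).
Simplifying, P(k+1) = (k + 1)(k^4 + 9k^3 + 26k^2 + 27k + 8) = (k+1)((k+1)^4 + 5(k+1)^3 + 5(k+1)^2 - 2(k+1) - 1),
which is the closed form with m = k+1.
By induction, the statement is established for all m ≥ 1.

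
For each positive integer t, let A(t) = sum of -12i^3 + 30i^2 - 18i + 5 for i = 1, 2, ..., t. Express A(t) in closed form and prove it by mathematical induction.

We claim A(t) = -t(3t^3 - 4t^2 - 3t - 1) for all t ≥ 1.
When t = 1: A(1) = 5, and the closed form gives 5. They agree.
Suppose the result is true for t = i, so A(i) = i(-3i^3 + 4i^2 + 3i + 1).
Then A(i+1) = A(i) + (-12i^3 - 6i^2 + 6i + 5) = (i(-3i^3 + 4i^2 + 3i + 1)) + (-12i^3 - 6i^2 + 6i + 5).
Simplifying, A(i+1) = -(i + 1)(3i^3 + 5i^2 - 2i - 5) = -(i+1)(3(i+1)^3 - 4(i+1)^2 - 3(i+1) - 1),
which is the closed form with t = i+1.
By induction, the statement is established for all t ≥ 1.

A(t) = -t(3t^3 - 4t^2 - 3t - 1)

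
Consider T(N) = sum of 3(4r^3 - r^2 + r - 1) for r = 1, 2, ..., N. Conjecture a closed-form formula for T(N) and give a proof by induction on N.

T(N) = N(3N^3 + 5N^2 + 3N - 2)

We claim T(N) = N(3N^3 + 5N^2 + 3N - 2) for all N ≥ 1.
Base step (N = 1): T(1) = 9, and the closed form gives 9. They agree.
Inductive step: suppose the statement holds for some r ≥ 1, so T(r) = r(3r^3 + 5r^2 + 3r - 2).
Then T(r+1) = T(r) + (3r + 12(r + 1)^3 - 3(r + 1)^2) = (r(3r^3 + 5r^2 + 3r - 2)) + (3r + 12(r + 1)^3 - 3(r + 1)^2).
Simplifying, T(r+1) = (r + 1)(3r^3 + 14r^2 + 22r + 9) = (r+1)(3(r+1)^3 + 5(r+1)^2 + 3(r+1) - 2),
which is the closed form with N = r+1.
This completes the induction.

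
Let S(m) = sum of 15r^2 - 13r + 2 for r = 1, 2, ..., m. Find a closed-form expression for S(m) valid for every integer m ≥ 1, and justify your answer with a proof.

We claim S(m) = m(5m^2 + m - 2) for all m ≥ 1.
For the base case m = 1: S(1) = 4, and the closed form gives 4. They agree.
Suppose the result is true for m = r, so S(r) = r(5r^2 + r - 2).
Then S(r+1) = S(r) + (15r^2 + 17r + 4) = (r(5r^2 + r - 2)) + (15r^2 + 17r + 4).
Simplifying, S(r+1) = (r + 1)(5r^2 + 11r + 4) = (r+1)(5(r+1)^2 + (r+1) - 2),
which is the closed form with m = r+1.
By induction, the statement is established for all m ≥ 1.

S(m) = m(5m^2 + m - 2)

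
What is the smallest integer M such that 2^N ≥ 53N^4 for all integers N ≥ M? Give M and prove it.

M = 25

At N = 24: 16777216 < 17584128, so the inequality fails and M ≥ 25. We prove 2^N ≥ 53N^4 for all N ≥ 25.
When N = 25: 2^N = 33554432 and 53N^4 = 20703125, so 33554432 ≥ 20703125.
Inductive step: suppose the statement holds for some j ≥ 25, so 2^j ≥ 53j^4.
Then 2^(j + 1) = 2·(2^j) ≥ 2·(53j^4).
Also, for j ≥ 25 we have 2·(53j^4) ≥ 53(j+1)^4, since 2 ≥ (1 + 1/j)^4 for all j ≥ 25.
Combining, 2^(j + 1) ≥ 53(j+1)^4.
Hence, by induction on N, the claim holds for every N ≥ 25.
Hence the smallest such M is 25.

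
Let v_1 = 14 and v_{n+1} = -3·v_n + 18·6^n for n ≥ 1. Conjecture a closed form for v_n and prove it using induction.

v_n = 2(-3)^(n - 1) + 2·6^n

Computing the first terms: v_1 = 14, v_2 = 66, v_3 = 450. This suggests v_n = 2(-3)^(n - 1) + 2·6^n.
When n = 1: the formula gives 14 = 14 = v_1.
Inductive step: assume the claim holds for n = p, so v_p = 2(-3)^(p - 1) + 2·6^p.
Then v_{p+1} = -3·v_p + 18·6^p = -3·(2(-3)^(p - 1) + 2·6^p) + 18·6^p = 2(-3)^p + 2·6^(p + 1) = 2(-3)^((p+1) - 1) + 2·6^(p+1),
which is the claimed formula at n = p+1.
This completes the induction.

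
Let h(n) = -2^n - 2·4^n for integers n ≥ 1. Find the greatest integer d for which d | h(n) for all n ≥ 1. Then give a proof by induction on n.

d = 2

Computing the first values: h(1) = -10 and h(2) = -36; gcd(-10, -36) = 2, so d ≤ 2.
We prove 2 | -2^n - 2·4^n for all n ≥ 1 by induction on n.
For the base case n = 1: h(1) = -10 = 2·(-5), so 2 | h(1).
For the inductive step, assume it holds for an arbitrary p ≥ 1, i.e. 2 | h(p). Then
h(p+1) − 4·h(p) = (-2^(p+1) - 2·4^(p+1)) − 4·(-2^p - 2·4^p) = (-1)·2^p·(2 − 4) = (2)·2^p. Since 2 | h(p) by the inductive hypothesis, 2 | 4·h(p); and 2 | 2 since 2 = 2·1. Therefore 2 | h(p+1).
By the principle of mathematical induction, the result holds for all n ≥ 1.
Therefore the largest such d is 2.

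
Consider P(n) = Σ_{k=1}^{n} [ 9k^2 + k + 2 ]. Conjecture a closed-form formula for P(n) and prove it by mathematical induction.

We claim P(n) = n(3n^2 + 5n + 4) for all n ≥ 1.
Base step (n = 1): P(1) = 12, and the closed form gives 12. They agree.
Inductive step: suppose the statement holds for some k ≥ 1, so P(k) = k(3k^2 + 5k + 4).
Then P(k+1) = P(k) + (k + 9(k + 1)^2 + 3) = (k(3k^2 + 5k + 4)) + (k + 9(k + 1)^2 + 3).
Simplifying, P(k+1) = (k + 1)(3k^2 + 11k + 12) = (k+1)(3(k+1)^2 + 5(k+1) + 4),
which is the closed form with n = k+1.
By induction, the statement is established for all n ≥ 1.

P(n) = n(3n^2 + 5n + 4)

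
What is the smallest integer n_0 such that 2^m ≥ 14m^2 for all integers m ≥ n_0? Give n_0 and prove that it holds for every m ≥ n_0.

n_0 = 11

At m = 10: 1024 < 1400, so the inequality fails and n_0 ≥ 11. We prove 2^m ≥ 14m^2 for all m ≥ 11.
Base step (m = 11): 2^m = 2048 and 14m^2 = 1694, so 2048 ≥ 1694.
Inductive step: assume the claim holds for m = p, so 2^p ≥ 14p^2.
Then 2^(p + 1) = 2·(2^p) ≥ 2·(14p^2).
Also, for p ≥ 11 we have 2·(14p^2) ≥ 14(p+1)^2, since 2 ≥ (1 + 1/p)^2 for all p ≥ 11.
Combining, 2^(p + 1) ≥ 14(p+1)^2.
By induction, the statement is established for all m ≥ 11.
Hence the smallest such n_0 is 11.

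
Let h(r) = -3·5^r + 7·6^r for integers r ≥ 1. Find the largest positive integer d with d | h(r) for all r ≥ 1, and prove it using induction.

Computing the first values: h(1) = 27 and h(2) = 177; gcd(27, 177) = 3, so d ≤ 3.
We prove 3 | -3·5^r + 7·6^r for all r ≥ 1 by induction on r.
Base case (r = 1): h(1) = 27 = 3·(9), so 3 | h(1).
Suppose the result is true for r = j, i.e. 3 | h(j). Then
h(j+1) − 6·h(j) = (-3·5^(j+1) + 7·6^(j+1)) − 6·(-3·5^j + 7·6^j) = (-3)·5^j·(5 − 6) = (3)·5^j. Since 3 | h(j) by the inductive hypothesis, 3 | 6·h(j); and 3 | 3 since 3 = 3·1. Therefore 3 | h(j+1).
This completes the induction.
Therefore the largest such d is 3.

d = 3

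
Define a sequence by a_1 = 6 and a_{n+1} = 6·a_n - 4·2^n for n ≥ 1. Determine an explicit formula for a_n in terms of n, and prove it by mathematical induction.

a_n = 2^n + 4·6^(n - 1)

Computing the first terms: a_1 = 6, a_2 = 28, a_3 = 152. This suggests a_n = 2^n + 4·6^(n - 1).
When n = 1: the formula gives 6 = 6 = a_1.
Inductive step: assume the claim holds for n = k, so a_k = 2^k + 4·6^(k - 1).
Then a_{k+1} = 6·a_k - 4·2^k = 6·(2^k + 4·6^(k - 1)) - 4·2^k = 2^(k + 1) + 4·6^k = 2^(k+1) + 4·6^((k+1) - 1),
which is the claimed formula at n = k+1.
By the principle of mathematical induction, the result holds for all n ≥ 1.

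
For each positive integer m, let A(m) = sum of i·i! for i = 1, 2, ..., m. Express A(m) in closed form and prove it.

A(m) = (m + 1)m! - 1

We claim A(m) = (m + 1)m! - 1 for all m ≥ 1.
When m = 1: A(1) = 1, and the closed form gives 1. They agree.
For the inductive step, assume it holds for an arbitrary i ≥ 1, so A(i) = (i + 1)i! - 1.
Then A(i+1) = A(i) + ((i + 1)(i + 1)!) = ((i + 1)i! - 1) + ((i + 1)(i + 1)!).
Simplifying, A(i+1) = ((i+1) + 1)(i+1)! - 1,
which is the closed form with m = i+1.
By induction, the statement is established for all m ≥ 1.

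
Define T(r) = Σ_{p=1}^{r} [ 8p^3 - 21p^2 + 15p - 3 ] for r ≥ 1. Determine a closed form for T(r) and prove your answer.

T(r) = r(2r - 1)(r^2 - r - 1)

We claim T(r) = r(2r - 1)(r^2 - r - 1) for all r ≥ 1.
Base step (r = 1): T(1) = -1, and the closed form gives -1. They agree.
Inductive step: assume the claim holds for r = p, so T(p) = p(2p^3 - 3p^2 - p + 1).
Then T(p+1) = T(p) + (8p^3 + 3p^2 - 3p - 1) = (p(2p^3 - 3p^2 - p + 1)) + (8p^3 + 3p^2 - 3p - 1).
Simplifying, T(p+1) = (p + 1)(2p + 1)(p^2 + p - 1) = (p+1)(2(p+1) - 1)((p+1)^2 - (p+1) - 1),
which is the closed form with r = p+1.
By the principle of mathematical induction, the result holds for all r ≥ 1.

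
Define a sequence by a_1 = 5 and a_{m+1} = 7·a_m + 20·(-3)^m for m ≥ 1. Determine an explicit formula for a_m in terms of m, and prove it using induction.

Computing the first terms: a_1 = 5, a_2 = -25, a_3 = 5. This suggests a_m = -2(-3)^m - 7^(m - 1).
Base case (m = 1): the formula gives 5 = 5 = a_1.
For the inductive step, assume it holds for an arbitrary i ≥ 1, so a_i = -2(-3)^i - 7^(i - 1).
Then a_{i+1} = 7·a_i + 20·(-3)^i = 7·(-2(-3)^i - 7^(i - 1)) + 20·(-3)^i = -2(-3)^(i + 1) - 7^i = -2(-3)^(i+1) - 7^((i+1) - 1),
which is the claimed formula at m = i+1.
By induction, the statement is established for all m ≥ 1.

a_m = -2(-3)^m - 7^(m - 1)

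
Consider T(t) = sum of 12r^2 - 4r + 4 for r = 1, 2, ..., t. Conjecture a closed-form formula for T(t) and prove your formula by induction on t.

We claim T(t) = 4t(t^2 + t + 1) for all t ≥ 1.
Base step (t = 1): T(1) = 12, and the closed form gives 12. They agree.
Inductive step: assume the claim holds for t = r, so T(r) = 4r(r^2 + r + 1).
Then T(r+1) = T(r) + (-4r + 12(r + 1)^2) = (4r(r^2 + r + 1)) + (-4r + 12(r + 1)^2).
Simplifying, T(r+1) = 4(r + 1)(r^2 + 3r + 3) = 4(r+1)((r+1)^2 + (r+1) + 1),
which is the closed form with t = r+1.
By the principle of mathematical induction, the result holds for all t ≥ 1.

T(t) = 4t(t^2 + t + 1)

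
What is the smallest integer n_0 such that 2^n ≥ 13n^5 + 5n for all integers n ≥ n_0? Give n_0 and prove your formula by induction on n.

n_0 = 28

At n = 27: 134217728 < 186535926, so the inequality fails and n_0 ≥ 28. We prove 2^n ≥ 13n^5 + 5n for all n ≥ 28.
When n = 28: 2^n = 268435456 and 13n^5 + 5n = 223734924, so 268435456 ≥ 223734924.
Suppose the result is true for n = k, so 2^k ≥ 13k^5 + 5k.
Then 2^(k + 1) = 2·(2^k) ≥ 2·(13k^5 + 5k).
Also, for k ≥ 28 we have 2·(13k^5 + 5k) ≥ 13(k+1)^5 + 5(k+1), since 2·(13k^5 + 5k) − (13(k+1)^5 + 5(k+1)) = 13k^5 - 65k^4 - 130k^3 - 130k^2 - 60k - 18, which is nonnegative for all k ≥ 28.
Combining, 2^(k + 1) ≥ 13(k+1)^5 + 5(k+1).
By induction, the statement is established for all n ≥ 28.
Hence the smallest such n_0 is 28.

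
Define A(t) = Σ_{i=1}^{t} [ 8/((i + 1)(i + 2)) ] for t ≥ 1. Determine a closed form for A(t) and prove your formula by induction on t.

A(t) = 4t/(t + 2)

We claim A(t) = 4t/(t + 2) for all t ≥ 1.
When t = 1: A(1) = 4/3, and the closed form gives 4/3. They agree.
Inductive step: suppose the statement holds for some i ≥ 1, so A(i) = 4i/(i + 2).
Then A(i+1) = A(i) + (8/((i + 2)(i + 3))) = (4i/(i + 2)) + (8/((i + 2)(i + 3))).
Simplifying, A(i+1) = 4(i + 1)/(i + 3) = 4(i+1)/((i+1) + 2),
which is the closed form with t = i+1.
By induction, the statement is established for all t ≥ 1.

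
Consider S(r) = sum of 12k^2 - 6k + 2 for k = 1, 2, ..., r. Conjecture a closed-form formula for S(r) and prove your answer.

We claim S(r) = r(4r^2 + 3r + 1) for all r ≥ 1.
For the base case r = 1: S(1) = 8, and the closed form gives 8. They agree.
Inductive step: assume the claim holds for r = k, so S(k) = k(4k^2 + 3k + 1).
Then S(k+1) = S(k) + (12k^2 + 18k + 8) = (k(4k^2 + 3k + 1)) + (12k^2 + 18k + 8).
Simplifying, S(k+1) = (k + 1)(4k^2 + 11k + 8) = (k+1)(4(k+1)^2 + 3(k+1) + 1),
which is the closed form with r = k+1.
Hence, by induction on r, the claim holds for every r ≥ 1.

S(r) = r(4r^2 + 3r + 1)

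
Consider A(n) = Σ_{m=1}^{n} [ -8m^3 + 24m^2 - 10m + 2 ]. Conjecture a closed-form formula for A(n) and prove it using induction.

We claim A(n) = -n(2n^3 - 4n^2 - 5n - 1) for all n ≥ 1.
Base step (n = 1): A(1) = 8, and the closed form gives 8. They agree.
Suppose the result is true for n = m, so A(m) = m(-2m^3 + 4m^2 + 5m + 1).
Then A(m+1) = A(m) + (-8m^3 + 14m + 8) = (m(-2m^3 + 4m^2 + 5m + 1)) + (-8m^3 + 14m + 8).
Simplifying, A(m+1) = -(m + 1)(2m^3 + 2m^2 - 7m - 8) = -(m+1)(2(m+1)^3 - 4(m+1)^2 - 5(m+1) - 1),
which is the closed form with n = m+1.
Hence, by induction on n, the claim holds for every n ≥ 1.

A(n) = -n(2n^3 - 4n^2 - 5n - 1)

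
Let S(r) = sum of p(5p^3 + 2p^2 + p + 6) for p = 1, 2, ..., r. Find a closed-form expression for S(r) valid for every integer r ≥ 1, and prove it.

S(r) = r(r + 1)(r^3 + 2r^2 + r + 3)

We claim S(r) = r(r + 1)(r^3 + 2r^2 + r + 3) for all r ≥ 1.
For the base case r = 1: S(1) = 14, and the closed form gives 14. They agree.
Suppose the result is true for r = p, so S(p) = p(p^4 + 3p^3 + 3p^2 + 4p + 3).
Then S(p+1) = S(p) + ((p + 1)(p + 5(p + 1)^3 + 2(p + 1)^2 + 7)) = (p(p^4 + 3p^3 + 3p^2 + 4p + 3)) + ((p + 1)(p + 5(p + 1)^3 + 2(p + 1)^2 + 7)).
Simplifying, S(p+1) = (p + 1)(p + 2)(p^3 + 5p^2 + 8p + 7) = (p+1)((p+1) + 1)((p+1)^3 + 2(p+1)^2 + (p+1) + 3),
which is the closed form with r = p+1.
This completes the induction.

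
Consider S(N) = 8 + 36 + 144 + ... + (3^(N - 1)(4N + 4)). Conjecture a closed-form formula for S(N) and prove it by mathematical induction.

S(N) = 3^N(2N + 1) - 1

We claim S(N) = 3^N(2N + 1) - 1 for all N ≥ 1.
Base step (N = 1): S(1) = 8, and the closed form gives 8. They agree.
Inductive step: assume the claim holds for N = m, so S(m) = 3^m(2m + 1) - 1.
Then S(m+1) = S(m) + (4·3^m(m + 2)) = (3^m(2m + 1) - 1) + (4·3^m(m + 2)).
Simplifying, S(m+1) = 6·3^m·m + 9·3^m - 1 = 3^(m+1)(2(m+1) + 1) - 1,
which is the closed form with N = m+1.
By induction, the statement is established for all N ≥ 1.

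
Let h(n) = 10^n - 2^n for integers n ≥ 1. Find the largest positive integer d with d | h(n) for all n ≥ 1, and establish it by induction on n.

d = 8

Computing the first values: h(1) = 8 and h(2) = 96; gcd(8, 96) = 8, so d ≤ 8.
We prove 8 | 10^n - 2^n for all n ≥ 1 by induction on n.
For the base case n = 1: h(1) = 8 = 8·(1), so 8 | h(1).
For the inductive step, assume it holds for an arbitrary i ≥ 1, i.e. 8 | h(i). Then
10^{i+1} − 2^{i+1} = 10·10^i − 2·2^i = 10·(10^i − 2^i) + (8)·2^i. The first term is divisible by 8 by the inductive hypothesis, and the second term (8)·2^i is divisible by 8 since 8 | 8. Hence 8 | h(i+1).
By induction, the statement is established for all n ≥ 1.
Therefore the largest such d is 8.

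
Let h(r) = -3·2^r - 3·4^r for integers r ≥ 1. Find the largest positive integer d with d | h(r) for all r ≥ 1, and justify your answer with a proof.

d = 6

Computing the first values: h(1) = -18 and h(2) = -60; gcd(-18, -60) = 6, so d ≤ 6.
We prove 6 | -3·2^r - 3·4^r for all r ≥ 1 by induction on r.
When r = 1: h(1) = -18 = 6·(-3), so 6 | h(1).
Inductive step: suppose the statement holds for some i ≥ 1, i.e. 6 | h(i). Then
h(i+1) − 4·h(i) = (-3·2^(i+1) - 3·4^(i+1)) − 4·(-3·2^i - 3·4^i) = (-3)·2^i·(2 − 4) = (6)·2^i. Since 6 | h(i) by the inductive hypothesis, 6 | 4·h(i); and 6 | 6 since 6 = 6·1. Therefore 6 | h(i+1).
Hence, by induction on r, the claim holds for every r ≥ 1.
Therefore the largest such d is 6.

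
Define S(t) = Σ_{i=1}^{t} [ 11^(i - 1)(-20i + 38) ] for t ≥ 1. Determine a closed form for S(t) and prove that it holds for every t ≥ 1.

We claim S(t) = 2·11^t(-t + 2) - 4 for all t ≥ 1.
Base step (t = 1): S(1) = 18, and the closed form gives 18. They agree.
Inductive step: assume the claim holds for t = i, so S(i) = 2·11^i(-i + 2) - 4.
Then S(i+1) = S(i) + (11^i(-20i + 18)) = (2·11^i(-i + 2) - 4) + (11^i(-20i + 18)).
Simplifying, S(i+1) = -22·11^i·i + 22·11^i - 4 = 2·11^(i+1)(-(i+1) + 2) - 4,
which is the closed form with t = i+1.
Hence, by induction on t, the claim holds for every t ≥ 1.

S(t) = 2·11^t(-t + 2) - 4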